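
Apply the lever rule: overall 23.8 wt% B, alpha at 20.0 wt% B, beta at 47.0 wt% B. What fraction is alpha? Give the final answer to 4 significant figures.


f_alpha = (C_beta - C0) / (C_beta - C_alpha)
f_alpha = (47.0 - 23.8) / (47.0 - 20.0)
f_alpha = 0.8593


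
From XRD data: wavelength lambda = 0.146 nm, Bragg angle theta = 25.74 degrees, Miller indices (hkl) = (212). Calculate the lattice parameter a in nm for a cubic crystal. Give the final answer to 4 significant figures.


d = lambda / (2*sin(theta))
d = 0.146 / (2*sin(25.74 deg))
d = 0.168091 nm
a = d * sqrt(h^2+k^2+l^2) = 0.168091 * sqrt(9)
a = 0.5043 nm


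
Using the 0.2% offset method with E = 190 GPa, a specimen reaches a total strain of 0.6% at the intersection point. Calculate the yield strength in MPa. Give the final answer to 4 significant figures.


Offset strain = 0.002
Elastic strain at yield = total_strain - offset = 6e-03 - 0.002 = 4e-03
sigma_y = E * elastic_strain = 190000 * 4e-03
sigma_y = 760 MPa


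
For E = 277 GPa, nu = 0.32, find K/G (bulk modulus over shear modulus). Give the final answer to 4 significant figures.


G = E / (2*(1+nu))
G = 277 / (2*(1+0.32)) = 104.924 GPa
K = E / (3*(1-2*nu))
K = 277 / (3*(1-2*0.32)) = 256.481 GPa
K/G = 256.481 / 104.924 = 2.444


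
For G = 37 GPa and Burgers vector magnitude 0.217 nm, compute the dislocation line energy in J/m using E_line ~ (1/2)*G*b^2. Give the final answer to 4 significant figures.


E = G*b^2/2
b = 0.217 nm = 2.17e-10 m
G = 37 GPa = 3.7e+10 Pa
E = 0.5 * 3.7e+10 * (2.17e-10)^2
E = 8.711e-10 J/m


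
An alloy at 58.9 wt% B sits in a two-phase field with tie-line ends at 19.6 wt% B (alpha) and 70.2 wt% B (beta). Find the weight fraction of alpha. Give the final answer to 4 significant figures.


f_alpha = (C_beta - C0) / (C_beta - C_alpha)
f_alpha = (70.2 - 58.9) / (70.2 - 19.6)
f_alpha = 0.2233


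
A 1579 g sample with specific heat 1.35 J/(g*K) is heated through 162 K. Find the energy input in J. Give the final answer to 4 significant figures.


Q = m * cp * dT
Q = 1579 * 1.35 * 162
Q = 345300 J


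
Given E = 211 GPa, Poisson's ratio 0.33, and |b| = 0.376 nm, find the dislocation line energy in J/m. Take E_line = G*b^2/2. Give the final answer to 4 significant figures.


Step 1: G = E / (2*(1+nu))
G = 211 / (2*(1+0.33)) = 79.3233 GPa = 7.93233e+10 Pa
Step 2: E_line = G*b^2/2
b = 0.376 nm = 3.76e-10 m
E_line = 0.5 * 7.93233e+10 * (3.76e-10)^2 = 5.607e-09 J/m


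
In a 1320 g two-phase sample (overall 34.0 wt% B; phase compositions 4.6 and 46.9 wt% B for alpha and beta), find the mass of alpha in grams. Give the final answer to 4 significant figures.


f_alpha = (C_beta - C0) / (C_beta - C_alpha)
f_alpha = (46.9 - 34.0) / (46.9 - 4.6) = 0.304965
m_alpha = f_alpha * m_total = 0.304965 * 1320 = 402.6 g


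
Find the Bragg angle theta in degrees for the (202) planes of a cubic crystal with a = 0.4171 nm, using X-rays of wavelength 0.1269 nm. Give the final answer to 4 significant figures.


d = a / sqrt(h^2+k^2+l^2)
d = 0.4171 / sqrt(8) = 0.147467 nm
lambda = 2*d*sin(theta)  =>  sin(theta) = lambda / (2*d)
sin(theta) = 0.1269 / (2 * 0.147467) = 0.430265
theta = 25.48 deg


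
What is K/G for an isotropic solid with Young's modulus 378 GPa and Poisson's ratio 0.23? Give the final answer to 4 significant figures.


G = E / (2*(1+nu))
G = 378 / (2*(1+0.23)) = 153.659 GPa
K = E / (3*(1-2*nu))
K = 378 / (3*(1-2*0.23)) = 233.333 GPa
K/G = 233.333 / 153.659 = 1.519


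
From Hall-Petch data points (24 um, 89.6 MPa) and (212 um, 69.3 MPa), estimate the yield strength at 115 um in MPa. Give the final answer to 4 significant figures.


sigma_y = sigma0 + k / sqrt(d)
1/sqrt(d1) = 1/sqrt(2.4e-05) = 204.124;  1/sqrt(d2) = 68.6803
k = (sigma1 - sigma2) / (1/sqrt(d1) - 1/sqrt(d2)) = (89.6 - 69.3) / (204.124 - 68.6803) = 0.149878 MPa*m^0.5
sigma0 = sigma1 - k/sqrt(d1) = 89.6 - 0.149878*204.124 = 59.0064 MPa
sigma_y(d3) = 59.0064 + 0.149878 / sqrt(1.15e-04) = 72.98 MPa


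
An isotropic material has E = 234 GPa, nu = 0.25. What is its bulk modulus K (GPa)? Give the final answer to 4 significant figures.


K = E / (3*(1-2*nu))
K = 234 / (3*(1-2*0.25))
K = 156 GPa


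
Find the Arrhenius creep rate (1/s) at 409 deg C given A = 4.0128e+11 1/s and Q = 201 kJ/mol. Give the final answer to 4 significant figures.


rate = A * exp(-Q / (R*T))
T = 409 + 273.15 = 682.15 K
rate = 4.0128e+11 * exp(-201e3 / (8.314 * 682.15))
rate = 1.628e-04 1/s


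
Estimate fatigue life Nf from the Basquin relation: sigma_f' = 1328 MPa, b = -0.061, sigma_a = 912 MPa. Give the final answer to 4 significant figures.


sigma_a = sigma_f' * (2*Nf)^b
2*Nf = (sigma_a / sigma_f')^(1/b)
2*Nf = (912 / 1328)^(1/-0.061)
2*Nf = 473.656
Nf = 236.8 cycles


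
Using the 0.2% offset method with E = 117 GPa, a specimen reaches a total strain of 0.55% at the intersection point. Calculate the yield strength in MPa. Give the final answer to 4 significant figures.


Offset strain = 0.002
Elastic strain at yield = total_strain - offset = 5.5e-03 - 0.002 = 3.5e-03
sigma_y = E * elastic_strain = 117000 * 3.5e-03
sigma_y = 409.5 MPa


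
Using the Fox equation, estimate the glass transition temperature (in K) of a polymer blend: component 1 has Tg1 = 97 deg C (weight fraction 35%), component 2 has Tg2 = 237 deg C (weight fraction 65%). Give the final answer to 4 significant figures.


1/Tg = w1/Tg1 + w2/Tg2 (in Kelvin)
Tg1 = 370.15 K, Tg2 = 510.15 K
1/Tg = 0.35/370.15 + 0.65/510.15
Tg = 450.5 K


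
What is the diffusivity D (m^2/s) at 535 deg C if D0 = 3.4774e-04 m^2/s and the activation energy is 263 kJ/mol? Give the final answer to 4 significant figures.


D = D0 * exp(-Qd / (R*T))
T = 808.15 K
D = 3.4774e-04 * exp(-263e3 / (8.314 * 808.15))
D = 3.481e-21 m^2/s


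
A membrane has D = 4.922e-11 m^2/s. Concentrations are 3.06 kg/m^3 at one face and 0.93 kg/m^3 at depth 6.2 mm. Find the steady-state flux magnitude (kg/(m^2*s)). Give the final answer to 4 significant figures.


J = -D * (dC/dx) = D * (C1 - C2) / dx
J = 4.922e-11 * (3.06 - 0.93) / 6.2e-03
J = 1.691e-08 kg/(m^2*s)


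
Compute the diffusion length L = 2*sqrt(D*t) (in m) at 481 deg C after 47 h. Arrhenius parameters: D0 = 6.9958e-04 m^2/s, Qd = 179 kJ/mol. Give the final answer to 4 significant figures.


Step 1: D = D0 * exp(-Qd/(R*T))
T = 754.15 K
D = 6.9958e-04 * exp(-179e3 / (8.314 * 754.15)) = 2.79463e-16 m^2/s
Step 2: L = 2*sqrt(D*t)
t = 47 h = 169200 s
L = 2*sqrt(2.79463e-16 * 169200) = 1.375e-05 m


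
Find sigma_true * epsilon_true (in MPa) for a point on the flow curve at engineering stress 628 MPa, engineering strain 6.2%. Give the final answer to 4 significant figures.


sigma_true = sigma_eng * (1 + epsilon_eng)
sigma_true = 628 * (1 + 0.062) = 666.936 MPa
epsilon_true = ln(1 + epsilon_eng)
epsilon_true = ln(1 + 0.062) = 0.0601539
sigma_true * epsilon_true = 666.936 * 0.0601539 = 40.12 MPa


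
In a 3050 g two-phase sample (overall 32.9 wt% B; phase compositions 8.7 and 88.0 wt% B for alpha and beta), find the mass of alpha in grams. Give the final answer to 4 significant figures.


f_alpha = (C_beta - C0) / (C_beta - C_alpha)
f_alpha = (88.0 - 32.9) / (88.0 - 8.7) = 0.69483
m_alpha = f_alpha * m_total = 0.69483 * 3050 = 2119 g


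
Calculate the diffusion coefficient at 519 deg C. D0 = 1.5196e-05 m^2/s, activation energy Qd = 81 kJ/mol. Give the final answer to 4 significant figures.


D = D0 * exp(-Qd / (R*T))
T = 792.15 K
D = 1.5196e-05 * exp(-81e3 / (8.314 * 792.15))
D = 6.924e-11 m^2/s


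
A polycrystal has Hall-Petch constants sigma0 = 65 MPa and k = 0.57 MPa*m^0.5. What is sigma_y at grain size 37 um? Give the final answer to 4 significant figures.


sigma_y = sigma0 + k / sqrt(d)
d = 37 um = 3.7e-05 m
sigma_y = 65 + 0.57 / sqrt(3.7e-05)
sigma_y = 158.7 MPa


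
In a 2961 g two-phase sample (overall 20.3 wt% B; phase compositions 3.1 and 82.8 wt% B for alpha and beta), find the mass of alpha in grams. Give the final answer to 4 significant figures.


f_alpha = (C_beta - C0) / (C_beta - C_alpha)
f_alpha = (82.8 - 20.3) / (82.8 - 3.1) = 0.784191
m_alpha = f_alpha * m_total = 0.784191 * 2961 = 2322 g


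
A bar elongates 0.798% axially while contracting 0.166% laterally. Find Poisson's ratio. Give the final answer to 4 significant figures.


nu = -epsilon_lat / epsilon_axial
Lateral strain is contraction (negative), so using magnitudes:
nu = 0.166 / 0.798
nu = 0.208


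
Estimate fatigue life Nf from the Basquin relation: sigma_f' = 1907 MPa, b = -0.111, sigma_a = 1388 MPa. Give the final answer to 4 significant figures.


sigma_a = sigma_f' * (2*Nf)^b
2*Nf = (sigma_a / sigma_f')^(1/b)
2*Nf = (1388 / 1907)^(1/-0.111)
2*Nf = 17.4942
Nf = 8.747 cycles


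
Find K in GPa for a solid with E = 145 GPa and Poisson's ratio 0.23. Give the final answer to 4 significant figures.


K = E / (3*(1-2*nu))
K = 145 / (3*(1-2*0.23))
K = 89.51 GPa


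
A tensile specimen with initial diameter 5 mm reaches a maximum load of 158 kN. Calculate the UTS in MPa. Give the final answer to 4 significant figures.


A0 = pi*(d/2)^2 = pi*(5/2)^2 = 19.635 mm^2
UTS = F_max / A0 = 158*1000 / 19.635
UTS = 8047 MPa


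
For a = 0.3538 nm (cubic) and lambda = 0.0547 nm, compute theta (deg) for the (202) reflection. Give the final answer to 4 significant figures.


d = a / sqrt(h^2+k^2+l^2)
d = 0.3538 / sqrt(8) = 0.125087 nm
lambda = 2*d*sin(theta)  =>  sin(theta) = lambda / (2*d)
sin(theta) = 0.0547 / (2 * 0.125087) = 0.218647
theta = 12.63 deg


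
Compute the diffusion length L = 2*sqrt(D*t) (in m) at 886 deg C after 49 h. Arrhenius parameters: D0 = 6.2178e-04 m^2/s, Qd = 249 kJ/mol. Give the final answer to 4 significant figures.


Step 1: D = D0 * exp(-Qd/(R*T))
T = 1159.15 K
D = 6.2178e-04 * exp(-249e3 / (8.314 * 1159.15)) = 3.73744e-15 m^2/s
Step 2: L = 2*sqrt(D*t)
t = 49 h = 176400 s
L = 2*sqrt(3.73744e-15 * 176400) = 5.135e-05 m


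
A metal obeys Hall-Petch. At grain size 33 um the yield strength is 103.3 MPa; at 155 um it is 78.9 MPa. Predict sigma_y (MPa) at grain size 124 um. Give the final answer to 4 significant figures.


sigma_y = sigma0 + k / sqrt(d)
1/sqrt(d1) = 1/sqrt(3.3e-05) = 174.078;  1/sqrt(d2) = 80.3219
k = (sigma1 - sigma2) / (1/sqrt(d1) - 1/sqrt(d2)) = (103.3 - 78.9) / (174.078 - 80.3219) = 0.260251 MPa*m^0.5
sigma0 = sigma1 - k/sqrt(d1) = 103.3 - 0.260251*174.078 = 57.9962 MPa
sigma_y(d3) = 57.9962 + 0.260251 / sqrt(1.24e-04) = 81.37 MPa


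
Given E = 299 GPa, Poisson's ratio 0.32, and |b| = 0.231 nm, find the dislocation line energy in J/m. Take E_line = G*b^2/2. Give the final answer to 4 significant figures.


Step 1: G = E / (2*(1+nu))
G = 299 / (2*(1+0.32)) = 113.258 GPa = 1.13258e+11 Pa
Step 2: E_line = G*b^2/2
b = 0.231 nm = 2.31e-10 m
E_line = 0.5 * 1.13258e+11 * (2.31e-10)^2 = 3.022e-09 J/m


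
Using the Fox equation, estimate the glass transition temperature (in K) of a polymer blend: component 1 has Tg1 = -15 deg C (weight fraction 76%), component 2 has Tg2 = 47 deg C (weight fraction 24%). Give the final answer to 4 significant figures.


1/Tg = w1/Tg1 + w2/Tg2 (in Kelvin)
Tg1 = 258.15 K, Tg2 = 320.15 K
1/Tg = 0.76/258.15 + 0.24/320.15
Tg = 270.7 K


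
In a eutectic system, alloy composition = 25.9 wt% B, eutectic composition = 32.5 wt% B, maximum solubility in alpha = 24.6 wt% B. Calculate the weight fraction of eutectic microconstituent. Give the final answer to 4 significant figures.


f_primary = (C_e - C0) / (C_e - C_alpha_max)
f_primary = (32.5 - 25.9) / (32.5 - 24.6)
f_primary = 0.835443
f_eutectic = 1 - 0.835443 = 0.1646


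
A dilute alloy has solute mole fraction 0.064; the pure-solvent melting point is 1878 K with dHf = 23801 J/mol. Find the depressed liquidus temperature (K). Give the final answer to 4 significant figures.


dT = R*Tm^2*x / dHf
dT = 8.314 * 1878^2 * 0.064 / 23801
dT = 78.8471 K
T_new = 1878 - 78.8471 = 1799 K


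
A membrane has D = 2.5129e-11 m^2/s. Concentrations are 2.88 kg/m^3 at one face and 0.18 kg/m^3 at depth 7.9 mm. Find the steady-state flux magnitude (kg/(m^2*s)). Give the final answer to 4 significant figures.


J = -D * (dC/dx) = D * (C1 - C2) / dx
J = 2.5129e-11 * (2.88 - 0.18) / 7.9e-03
J = 8.588e-09 kg/(m^2*s)


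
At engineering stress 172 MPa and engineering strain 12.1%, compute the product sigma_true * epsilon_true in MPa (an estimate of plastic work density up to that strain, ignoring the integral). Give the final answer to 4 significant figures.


sigma_true = sigma_eng * (1 + epsilon_eng)
sigma_true = 172 * (1 + 0.121) = 192.812 MPa
epsilon_true = ln(1 + epsilon_eng)
epsilon_true = ln(1 + 0.121) = 0.114221
sigma_true * epsilon_true = 192.812 * 0.114221 = 22.02 MPa


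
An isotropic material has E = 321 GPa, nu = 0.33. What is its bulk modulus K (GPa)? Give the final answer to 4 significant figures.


K = E / (3*(1-2*nu))
K = 321 / (3*(1-2*0.33))
K = 314.7 GPa


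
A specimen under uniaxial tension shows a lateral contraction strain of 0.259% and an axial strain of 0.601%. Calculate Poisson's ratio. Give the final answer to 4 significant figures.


nu = -epsilon_lat / epsilon_axial
Lateral strain is contraction (negative), so using magnitudes:
nu = 0.259 / 0.601
nu = 0.4309


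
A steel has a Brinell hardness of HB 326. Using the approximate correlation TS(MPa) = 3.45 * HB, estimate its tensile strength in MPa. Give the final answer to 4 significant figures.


TS (MPa) = 3.45 * HB
TS = 3.45 * 326
TS = 1125 MPa


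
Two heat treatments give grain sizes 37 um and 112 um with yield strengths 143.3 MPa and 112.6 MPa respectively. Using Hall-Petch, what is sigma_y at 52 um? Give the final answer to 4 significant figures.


sigma_y = sigma0 + k / sqrt(d)
1/sqrt(d1) = 1/sqrt(3.7e-05) = 164.399;  1/sqrt(d2) = 94.4911
k = (sigma1 - sigma2) / (1/sqrt(d1) - 1/sqrt(d2)) = (143.3 - 112.6) / (164.399 - 94.4911) = 0.439149 MPa*m^0.5
sigma0 = sigma1 - k/sqrt(d1) = 143.3 - 0.439149*164.399 = 71.1043 MPa
sigma_y(d3) = 71.1043 + 0.439149 / sqrt(5.2e-05) = 132 MPa


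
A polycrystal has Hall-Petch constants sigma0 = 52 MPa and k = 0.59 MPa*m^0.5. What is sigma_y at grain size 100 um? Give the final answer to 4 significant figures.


sigma_y = sigma0 + k / sqrt(d)
d = 100 um = 1e-04 m
sigma_y = 52 + 0.59 / sqrt(1e-04)
sigma_y = 111 MPa


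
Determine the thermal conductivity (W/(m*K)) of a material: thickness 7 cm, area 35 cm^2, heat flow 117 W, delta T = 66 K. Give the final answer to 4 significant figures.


k = Q*L / (A*dT)
L = 0.07 m, A = 3.5e-03 m^2
k = 117 * 0.07 / (3.5e-03 * 66)
k = 35.45 W/(m*K)


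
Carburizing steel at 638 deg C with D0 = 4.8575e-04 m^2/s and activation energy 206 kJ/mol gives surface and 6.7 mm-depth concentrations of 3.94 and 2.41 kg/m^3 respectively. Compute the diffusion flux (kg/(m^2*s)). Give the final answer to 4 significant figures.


Step 1: D = D0 * exp(-Qd/(R*T))
T = 638 + 273.15 = 911.15 K
D = 4.8575e-04 * exp(-206e3 / (8.314 * 911.15)) = 7.52256e-16 m^2/s
Step 2: J = D * (C1 - C2) / dx
J = 7.52256e-16 * (3.94 - 2.41) / 6.7e-03
J = 1.718e-13 kg/(m^2*s)


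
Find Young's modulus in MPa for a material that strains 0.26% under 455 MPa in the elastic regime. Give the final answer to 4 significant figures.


E = sigma / epsilon
epsilon = 0.26% = 2.6e-03
E = 455 / 2.6e-03
E = 175000 MPa


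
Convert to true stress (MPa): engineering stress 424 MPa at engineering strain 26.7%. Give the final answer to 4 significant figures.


sigma_true = sigma_eng * (1 + epsilon_eng)
sigma_true = 424 * (1 + 0.267)
sigma_true = 537.2 MPa


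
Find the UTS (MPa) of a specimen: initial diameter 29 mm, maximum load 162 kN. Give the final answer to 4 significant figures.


A0 = pi*(d/2)^2 = pi*(29/2)^2 = 660.52 mm^2
UTS = F_max / A0 = 162*1000 / 660.52
UTS = 245.3 MPa


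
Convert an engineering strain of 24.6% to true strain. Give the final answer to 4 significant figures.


epsilon_true = ln(1 + epsilon_eng)
epsilon_true = ln(1 + 0.246)
epsilon_true = 0.2199


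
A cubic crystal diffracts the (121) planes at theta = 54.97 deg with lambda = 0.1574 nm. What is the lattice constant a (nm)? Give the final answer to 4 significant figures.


d = lambda / (2*sin(theta))
d = 0.1574 / (2*sin(54.97 deg))
d = 0.0961102 nm
a = d * sqrt(h^2+k^2+l^2) = 0.0961102 * sqrt(6)
a = 0.2354 nm


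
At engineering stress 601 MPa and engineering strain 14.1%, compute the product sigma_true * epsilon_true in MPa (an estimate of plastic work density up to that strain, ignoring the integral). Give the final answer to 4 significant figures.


sigma_true = sigma_eng * (1 + epsilon_eng)
sigma_true = 601 * (1 + 0.141) = 685.741 MPa
epsilon_true = ln(1 + epsilon_eng)
epsilon_true = ln(1 + 0.141) = 0.131905
sigma_true * epsilon_true = 685.741 * 0.131905 = 90.45 MPa


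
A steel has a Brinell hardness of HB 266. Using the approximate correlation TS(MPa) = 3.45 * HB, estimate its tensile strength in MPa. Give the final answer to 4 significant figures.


TS (MPa) = 3.45 * HB
TS = 3.45 * 266
TS = 917.7 MPa


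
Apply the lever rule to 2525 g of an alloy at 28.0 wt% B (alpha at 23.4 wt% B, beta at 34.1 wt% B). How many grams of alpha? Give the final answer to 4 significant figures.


f_alpha = (C_beta - C0) / (C_beta - C_alpha)
f_alpha = (34.1 - 28.0) / (34.1 - 23.4) = 0.570093
m_alpha = f_alpha * m_total = 0.570093 * 2525 = 1439 g


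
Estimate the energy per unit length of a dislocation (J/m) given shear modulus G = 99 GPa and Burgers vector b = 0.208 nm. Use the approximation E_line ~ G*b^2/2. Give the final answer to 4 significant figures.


E = G*b^2/2
b = 0.208 nm = 2.08e-10 m
G = 99 GPa = 9.9e+10 Pa
E = 0.5 * 9.9e+10 * (2.08e-10)^2
E = 2.142e-09 J/m


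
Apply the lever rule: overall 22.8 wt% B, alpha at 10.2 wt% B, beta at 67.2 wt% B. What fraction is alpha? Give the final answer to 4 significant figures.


f_alpha = (C_beta - C0) / (C_beta - C_alpha)
f_alpha = (67.2 - 22.8) / (67.2 - 10.2)
f_alpha = 0.7789


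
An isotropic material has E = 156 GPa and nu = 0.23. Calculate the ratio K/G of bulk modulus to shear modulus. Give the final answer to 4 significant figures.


G = E / (2*(1+nu))
G = 156 / (2*(1+0.23)) = 63.4146 GPa
K = E / (3*(1-2*nu))
K = 156 / (3*(1-2*0.23)) = 96.2963 GPa
K/G = 96.2963 / 63.4146 = 1.519


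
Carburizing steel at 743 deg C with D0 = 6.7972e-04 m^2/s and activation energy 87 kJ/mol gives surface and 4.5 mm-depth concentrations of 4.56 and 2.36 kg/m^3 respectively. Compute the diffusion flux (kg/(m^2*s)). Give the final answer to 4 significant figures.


Step 1: D = D0 * exp(-Qd/(R*T))
T = 743 + 273.15 = 1016.15 K
D = 6.7972e-04 * exp(-87e3 / (8.314 * 1016.15)) = 2.29077e-08 m^2/s
Step 2: J = D * (C1 - C2) / dx
J = 2.29077e-08 * (4.56 - 2.36) / 4.5e-03
J = 1.12e-05 kg/(m^2*s)


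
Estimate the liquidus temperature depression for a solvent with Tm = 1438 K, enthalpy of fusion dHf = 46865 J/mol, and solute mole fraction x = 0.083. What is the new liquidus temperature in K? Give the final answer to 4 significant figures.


dT = R*Tm^2*x / dHf
dT = 8.314 * 1438^2 * 0.083 / 46865
dT = 30.4479 K
T_new = 1438 - 30.4479 = 1408 K


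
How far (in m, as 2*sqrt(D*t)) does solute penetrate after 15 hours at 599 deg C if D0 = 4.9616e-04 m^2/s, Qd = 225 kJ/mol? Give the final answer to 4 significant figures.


Step 1: D = D0 * exp(-Qd/(R*T))
T = 872.15 K
D = 4.9616e-04 * exp(-225e3 / (8.314 * 872.15)) = 1.65759e-17 m^2/s
Step 2: L = 2*sqrt(D*t)
t = 15 h = 54000 s
L = 2*sqrt(1.65759e-17 * 54000) = 1.892e-06 m


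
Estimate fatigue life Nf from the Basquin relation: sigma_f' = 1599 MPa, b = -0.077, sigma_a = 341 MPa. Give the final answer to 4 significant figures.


sigma_a = sigma_f' * (2*Nf)^b
2*Nf = (sigma_a / sigma_f')^(1/b)
2*Nf = (341 / 1599)^(1/-0.077)
2*Nf = 5.19407e+08
Nf = 2.597e+08 cycles


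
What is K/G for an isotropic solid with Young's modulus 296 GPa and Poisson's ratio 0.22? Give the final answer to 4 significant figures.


G = E / (2*(1+nu))
G = 296 / (2*(1+0.22)) = 121.311 GPa
K = E / (3*(1-2*nu))
K = 296 / (3*(1-2*0.22)) = 176.19 GPa
K/G = 176.19 / 121.311 = 1.452


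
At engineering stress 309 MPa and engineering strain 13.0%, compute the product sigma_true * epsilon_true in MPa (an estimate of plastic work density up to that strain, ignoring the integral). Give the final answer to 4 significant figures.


sigma_true = sigma_eng * (1 + epsilon_eng)
sigma_true = 309 * (1 + 0.13) = 349.17 MPa
epsilon_true = ln(1 + epsilon_eng)
epsilon_true = ln(1 + 0.13) = 0.122218
sigma_true * epsilon_true = 349.17 * 0.122218 = 42.67 MPa


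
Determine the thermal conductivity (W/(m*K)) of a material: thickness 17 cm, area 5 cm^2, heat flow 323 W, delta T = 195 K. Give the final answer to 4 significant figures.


k = Q*L / (A*dT)
L = 0.17 m, A = 5e-04 m^2
k = 323 * 0.17 / (5e-04 * 195)
k = 563.2 W/(m*K)


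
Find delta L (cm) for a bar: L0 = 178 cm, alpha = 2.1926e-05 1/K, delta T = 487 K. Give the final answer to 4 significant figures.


dL = L0 * alpha * dT
dL = 178 * 2.1926e-05 * 487
dL = 1.901 cm


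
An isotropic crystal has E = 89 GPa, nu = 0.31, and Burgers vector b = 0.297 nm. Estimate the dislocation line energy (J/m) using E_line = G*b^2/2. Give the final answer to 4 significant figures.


Step 1: G = E / (2*(1+nu))
G = 89 / (2*(1+0.31)) = 33.9695 GPa = 3.39695e+10 Pa
Step 2: E_line = G*b^2/2
b = 0.297 nm = 2.97e-10 m
E_line = 0.5 * 3.39695e+10 * (2.97e-10)^2 = 1.498e-09 J/m


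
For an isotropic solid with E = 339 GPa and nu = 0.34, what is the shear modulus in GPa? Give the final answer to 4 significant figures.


G = E / (2*(1+nu))
G = 339 / (2*(1+0.34))
G = 126.5 GPa


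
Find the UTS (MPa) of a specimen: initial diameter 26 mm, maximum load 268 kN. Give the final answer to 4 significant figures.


A0 = pi*(d/2)^2 = pi*(26/2)^2 = 530.929 mm^2
UTS = F_max / A0 = 268*1000 / 530.929
UTS = 504.8 MPa


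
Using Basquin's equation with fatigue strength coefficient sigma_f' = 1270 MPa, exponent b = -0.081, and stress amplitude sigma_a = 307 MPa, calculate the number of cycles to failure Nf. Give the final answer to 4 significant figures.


sigma_a = sigma_f' * (2*Nf)^b
2*Nf = (sigma_a / sigma_f')^(1/b)
2*Nf = (307 / 1270)^(1/-0.081)
2*Nf = 4.10348e+07
Nf = 2.052e+07 cycles


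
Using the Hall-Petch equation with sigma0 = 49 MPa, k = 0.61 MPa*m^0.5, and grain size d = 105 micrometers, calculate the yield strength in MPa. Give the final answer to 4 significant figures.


sigma_y = sigma0 + k / sqrt(d)
d = 105 um = 1.05e-04 m
sigma_y = 49 + 0.61 / sqrt(1.05e-04)
sigma_y = 108.5 MPa


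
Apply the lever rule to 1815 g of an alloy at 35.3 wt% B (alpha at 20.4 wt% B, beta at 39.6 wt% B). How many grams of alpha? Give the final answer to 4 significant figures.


f_alpha = (C_beta - C0) / (C_beta - C_alpha)
f_alpha = (39.6 - 35.3) / (39.6 - 20.4) = 0.223958
m_alpha = f_alpha * m_total = 0.223958 * 1815 = 406.5 g


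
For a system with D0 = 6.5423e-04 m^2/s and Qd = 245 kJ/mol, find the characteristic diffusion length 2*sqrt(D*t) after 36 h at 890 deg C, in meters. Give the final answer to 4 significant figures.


Step 1: D = D0 * exp(-Qd/(R*T))
T = 1163.15 K
D = 6.5423e-04 * exp(-245e3 / (8.314 * 1163.15)) = 6.49971e-15 m^2/s
Step 2: L = 2*sqrt(D*t)
t = 36 h = 129600 s
L = 2*sqrt(6.49971e-15 * 129600) = 5.805e-05 m


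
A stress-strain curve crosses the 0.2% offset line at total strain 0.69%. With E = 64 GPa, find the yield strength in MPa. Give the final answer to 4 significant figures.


Offset strain = 0.002
Elastic strain at yield = total_strain - offset = 6.9e-03 - 0.002 = 4.9e-03
sigma_y = E * elastic_strain = 64000 * 4.9e-03
sigma_y = 313.6 MPa


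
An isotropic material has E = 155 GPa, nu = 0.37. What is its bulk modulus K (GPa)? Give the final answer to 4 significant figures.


K = E / (3*(1-2*nu))
K = 155 / (3*(1-2*0.37))
K = 198.7 GPa


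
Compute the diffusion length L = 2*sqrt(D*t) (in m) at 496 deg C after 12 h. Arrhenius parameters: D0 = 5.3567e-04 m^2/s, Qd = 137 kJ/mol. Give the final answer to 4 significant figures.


Step 1: D = D0 * exp(-Qd/(R*T))
T = 769.15 K
D = 5.3567e-04 * exp(-137e3 / (8.314 * 769.15)) = 2.65824e-13 m^2/s
Step 2: L = 2*sqrt(D*t)
t = 12 h = 43200 s
L = 2*sqrt(2.65824e-13 * 43200) = 2.143e-04 m


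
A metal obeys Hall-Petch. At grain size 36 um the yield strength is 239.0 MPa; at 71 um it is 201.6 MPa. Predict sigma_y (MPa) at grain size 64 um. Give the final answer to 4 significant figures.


sigma_y = sigma0 + k / sqrt(d)
1/sqrt(d1) = 1/sqrt(3.6e-05) = 166.667;  1/sqrt(d2) = 118.678
k = (sigma1 - sigma2) / (1/sqrt(d1) - 1/sqrt(d2)) = (239.0 - 201.6) / (166.667 - 118.678) = 0.779353 MPa*m^0.5
sigma0 = sigma1 - k/sqrt(d1) = 239.0 - 0.779353*166.667 = 109.108 MPa
sigma_y(d3) = 109.108 + 0.779353 / sqrt(6.4e-05) = 206.5 MPa


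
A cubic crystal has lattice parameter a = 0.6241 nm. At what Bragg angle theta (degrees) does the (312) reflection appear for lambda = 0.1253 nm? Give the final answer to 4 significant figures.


d = a / sqrt(h^2+k^2+l^2)
d = 0.6241 / sqrt(14) = 0.166798 nm
lambda = 2*d*sin(theta)  =>  sin(theta) = lambda / (2*d)
sin(theta) = 0.1253 / (2 * 0.166798) = 0.375605
theta = 22.06 deg


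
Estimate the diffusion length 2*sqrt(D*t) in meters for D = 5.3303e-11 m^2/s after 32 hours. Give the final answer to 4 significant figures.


t = 32 hr = 115200 s
Diffusion length = 2*sqrt(D*t)
= 2*sqrt(5.3303e-11 * 115200)
= 4.956e-03 m


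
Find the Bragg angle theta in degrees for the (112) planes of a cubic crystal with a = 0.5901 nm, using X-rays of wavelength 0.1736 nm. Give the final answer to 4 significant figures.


d = a / sqrt(h^2+k^2+l^2)
d = 0.5901 / sqrt(6) = 0.240907 nm
lambda = 2*d*sin(theta)  =>  sin(theta) = lambda / (2*d)
sin(theta) = 0.1736 / (2 * 0.240907) = 0.360305
theta = 21.12 deg


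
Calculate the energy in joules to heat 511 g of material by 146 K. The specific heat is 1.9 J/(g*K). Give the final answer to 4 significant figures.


Q = m * cp * dT
Q = 511 * 1.9 * 146
Q = 141800 J


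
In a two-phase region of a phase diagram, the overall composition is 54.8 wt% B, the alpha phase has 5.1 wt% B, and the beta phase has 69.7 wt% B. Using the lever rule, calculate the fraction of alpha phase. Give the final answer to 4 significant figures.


f_alpha = (C_beta - C0) / (C_beta - C_alpha)
f_alpha = (69.7 - 54.8) / (69.7 - 5.1)
f_alpha = 0.2307


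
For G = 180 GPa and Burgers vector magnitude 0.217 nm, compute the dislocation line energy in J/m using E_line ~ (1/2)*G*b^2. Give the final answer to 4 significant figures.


E = G*b^2/2
b = 0.217 nm = 2.17e-10 m
G = 180 GPa = 1.8e+11 Pa
E = 0.5 * 1.8e+11 * (2.17e-10)^2
E = 4.238e-09 J/m


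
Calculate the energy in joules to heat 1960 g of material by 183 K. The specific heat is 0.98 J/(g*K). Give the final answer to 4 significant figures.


Q = m * cp * dT
Q = 1960 * 0.98 * 183
Q = 351500 J


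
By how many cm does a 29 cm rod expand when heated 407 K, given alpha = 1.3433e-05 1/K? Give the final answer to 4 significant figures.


dL = L0 * alpha * dT
dL = 29 * 1.3433e-05 * 407
dL = 0.1585 cm


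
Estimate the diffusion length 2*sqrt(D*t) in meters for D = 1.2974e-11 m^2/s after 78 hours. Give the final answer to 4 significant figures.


t = 78 hr = 280800 s
Diffusion length = 2*sqrt(D*t)
= 2*sqrt(1.2974e-11 * 280800)
= 3.817e-03 m


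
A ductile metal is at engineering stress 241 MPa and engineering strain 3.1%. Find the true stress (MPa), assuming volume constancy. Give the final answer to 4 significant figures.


sigma_true = sigma_eng * (1 + epsilon_eng)
sigma_true = 241 * (1 + 0.031)
sigma_true = 248.5 MPa


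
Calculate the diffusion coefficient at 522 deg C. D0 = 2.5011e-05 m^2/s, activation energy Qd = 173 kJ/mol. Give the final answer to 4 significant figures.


D = D0 * exp(-Qd / (R*T))
T = 795.15 K
D = 2.5011e-05 * exp(-173e3 / (8.314 * 795.15))
D = 1.079e-16 m^2/s


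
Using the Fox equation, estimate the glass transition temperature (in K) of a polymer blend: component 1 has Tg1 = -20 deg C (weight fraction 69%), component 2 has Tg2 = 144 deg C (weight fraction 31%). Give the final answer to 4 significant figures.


1/Tg = w1/Tg1 + w2/Tg2 (in Kelvin)
Tg1 = 253.15 K, Tg2 = 417.15 K
1/Tg = 0.69/253.15 + 0.31/417.15
Tg = 288.3 K


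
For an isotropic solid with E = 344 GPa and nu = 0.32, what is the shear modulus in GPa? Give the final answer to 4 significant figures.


G = E / (2*(1+nu))
G = 344 / (2*(1+0.32))
G = 130.3 GPa


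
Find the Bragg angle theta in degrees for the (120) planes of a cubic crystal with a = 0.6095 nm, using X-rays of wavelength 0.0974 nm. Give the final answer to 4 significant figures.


d = a / sqrt(h^2+k^2+l^2)
d = 0.6095 / sqrt(5) = 0.272577 nm
lambda = 2*d*sin(theta)  =>  sin(theta) = lambda / (2*d)
sin(theta) = 0.0974 / (2 * 0.272577) = 0.178665
theta = 10.29 deg


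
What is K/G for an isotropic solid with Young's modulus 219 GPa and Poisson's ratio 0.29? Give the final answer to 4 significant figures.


G = E / (2*(1+nu))
G = 219 / (2*(1+0.29)) = 84.8837 GPa
K = E / (3*(1-2*nu))
K = 219 / (3*(1-2*0.29)) = 173.81 GPa
K/G = 173.81 / 84.8837 = 2.048


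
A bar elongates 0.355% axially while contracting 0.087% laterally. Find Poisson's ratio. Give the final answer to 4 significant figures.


nu = -epsilon_lat / epsilon_axial
Lateral strain is contraction (negative), so using magnitudes:
nu = 0.087 / 0.355
nu = 0.2451


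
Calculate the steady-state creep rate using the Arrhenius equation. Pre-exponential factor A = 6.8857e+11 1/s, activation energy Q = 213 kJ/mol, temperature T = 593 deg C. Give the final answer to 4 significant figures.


rate = A * exp(-Q / (R*T))
T = 593 + 273.15 = 866.15 K
rate = 6.8857e+11 * exp(-213e3 / (8.314 * 866.15))
rate = 0.09821 1/s


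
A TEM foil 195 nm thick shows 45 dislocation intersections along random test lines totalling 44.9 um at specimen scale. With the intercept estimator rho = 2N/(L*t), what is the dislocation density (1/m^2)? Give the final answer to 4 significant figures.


rho = 2N / (L * t)
L = 44.9 um = 4.49e-05 m, t = 195 nm = 1.95e-07 m
rho = 2 * 45 / (4.49e-05 * 1.95e-07)
rho = 1.028e+13 1/m^2


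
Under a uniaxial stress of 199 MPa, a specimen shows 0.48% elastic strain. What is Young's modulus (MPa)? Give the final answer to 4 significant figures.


E = sigma / epsilon
epsilon = 0.48% = 4.8e-03
E = 199 / 4.8e-03
E = 41460 MPa


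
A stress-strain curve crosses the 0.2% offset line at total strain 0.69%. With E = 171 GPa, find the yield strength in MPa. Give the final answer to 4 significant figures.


Offset strain = 0.002
Elastic strain at yield = total_strain - offset = 6.9e-03 - 0.002 = 4.9e-03
sigma_y = E * elastic_strain = 171000 * 4.9e-03
sigma_y = 837.9 MPa


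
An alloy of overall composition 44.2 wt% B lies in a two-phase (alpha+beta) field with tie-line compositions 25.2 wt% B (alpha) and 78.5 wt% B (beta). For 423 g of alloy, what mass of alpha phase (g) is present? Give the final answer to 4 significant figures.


f_alpha = (C_beta - C0) / (C_beta - C_alpha)
f_alpha = (78.5 - 44.2) / (78.5 - 25.2) = 0.643527
m_alpha = f_alpha * m_total = 0.643527 * 423 = 272.2 g


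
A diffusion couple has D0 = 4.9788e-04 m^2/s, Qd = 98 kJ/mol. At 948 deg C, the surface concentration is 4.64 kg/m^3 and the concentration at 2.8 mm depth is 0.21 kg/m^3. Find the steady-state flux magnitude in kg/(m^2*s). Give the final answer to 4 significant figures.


Step 1: D = D0 * exp(-Qd/(R*T))
T = 948 + 273.15 = 1221.15 K
D = 4.9788e-04 * exp(-98e3 / (8.314 * 1221.15)) = 3.1991e-08 m^2/s
Step 2: J = D * (C1 - C2) / dx
J = 3.1991e-08 * (4.64 - 0.21) / 2.8e-03
J = 5.061e-05 kg/(m^2*s)


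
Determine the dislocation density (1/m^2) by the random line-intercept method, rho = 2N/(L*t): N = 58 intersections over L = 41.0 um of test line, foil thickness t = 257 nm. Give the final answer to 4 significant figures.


rho = 2N / (L * t)
L = 41.0 um = 4.1e-05 m, t = 257 nm = 2.57e-07 m
rho = 2 * 58 / (4.1e-05 * 2.57e-07)
rho = 1.101e+13 1/m^2


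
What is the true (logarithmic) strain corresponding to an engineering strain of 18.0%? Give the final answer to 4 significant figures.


epsilon_true = ln(1 + epsilon_eng)
epsilon_true = ln(1 + 0.18)
epsilon_true = 0.1655


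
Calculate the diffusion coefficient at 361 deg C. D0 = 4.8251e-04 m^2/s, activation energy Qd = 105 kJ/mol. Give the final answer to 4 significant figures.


D = D0 * exp(-Qd / (R*T))
T = 634.15 K
D = 4.8251e-04 * exp(-105e3 / (8.314 * 634.15))
D = 1.082e-12 m^2/s


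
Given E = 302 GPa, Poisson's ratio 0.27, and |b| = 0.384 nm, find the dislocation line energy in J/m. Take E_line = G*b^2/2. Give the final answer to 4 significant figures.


Step 1: G = E / (2*(1+nu))
G = 302 / (2*(1+0.27)) = 118.898 GPa = 1.18898e+11 Pa
Step 2: E_line = G*b^2/2
b = 0.384 nm = 3.84e-10 m
E_line = 0.5 * 1.18898e+11 * (3.84e-10)^2 = 8.766e-09 J/m


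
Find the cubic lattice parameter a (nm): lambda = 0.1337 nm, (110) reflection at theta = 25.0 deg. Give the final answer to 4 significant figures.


d = lambda / (2*sin(theta))
d = 0.1337 / (2*sin(25.0 deg))
d = 0.158181 nm
a = d * sqrt(h^2+k^2+l^2) = 0.158181 * sqrt(2)
a = 0.2237 nm


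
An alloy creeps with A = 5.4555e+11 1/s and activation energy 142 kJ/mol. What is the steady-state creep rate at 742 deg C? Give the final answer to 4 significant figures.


rate = A * exp(-Q / (R*T))
T = 742 + 273.15 = 1015.15 K
rate = 5.4555e+11 * exp(-142e3 / (8.314 * 1015.15))
rate = 26910 1/s


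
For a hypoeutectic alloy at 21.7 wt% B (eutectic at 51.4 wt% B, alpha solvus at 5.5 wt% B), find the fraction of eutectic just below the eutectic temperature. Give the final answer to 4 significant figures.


f_primary = (C_e - C0) / (C_e - C_alpha_max)
f_primary = (51.4 - 21.7) / (51.4 - 5.5)
f_primary = 0.647059
f_eutectic = 1 - 0.647059 = 0.3529


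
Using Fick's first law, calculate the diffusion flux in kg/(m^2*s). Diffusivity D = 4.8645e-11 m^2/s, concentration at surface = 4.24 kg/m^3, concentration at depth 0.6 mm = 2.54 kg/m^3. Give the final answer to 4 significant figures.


J = -D * (dC/dx) = D * (C1 - C2) / dx
J = 4.8645e-11 * (4.24 - 2.54) / 6e-04
J = 1.378e-07 kg/(m^2*s)


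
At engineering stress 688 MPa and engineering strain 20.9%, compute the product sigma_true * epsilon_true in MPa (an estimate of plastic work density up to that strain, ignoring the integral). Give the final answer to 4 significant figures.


sigma_true = sigma_eng * (1 + epsilon_eng)
sigma_true = 688 * (1 + 0.209) = 831.792 MPa
epsilon_true = ln(1 + epsilon_eng)
epsilon_true = ln(1 + 0.209) = 0.189794
sigma_true * epsilon_true = 831.792 * 0.189794 = 157.9 MPa


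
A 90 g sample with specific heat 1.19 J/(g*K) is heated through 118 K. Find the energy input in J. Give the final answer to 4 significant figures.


Q = m * cp * dT
Q = 90 * 1.19 * 118
Q = 12640 J


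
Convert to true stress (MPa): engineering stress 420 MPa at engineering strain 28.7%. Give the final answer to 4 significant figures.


sigma_true = sigma_eng * (1 + epsilon_eng)
sigma_true = 420 * (1 + 0.287)
sigma_true = 540.5 MPa


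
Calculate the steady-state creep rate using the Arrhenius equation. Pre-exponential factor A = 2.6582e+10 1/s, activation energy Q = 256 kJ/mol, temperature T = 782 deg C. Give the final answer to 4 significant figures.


rate = A * exp(-Q / (R*T))
T = 782 + 273.15 = 1055.15 K
rate = 2.6582e+10 * exp(-256e3 / (8.314 * 1055.15))
rate = 5.636e-03 1/s


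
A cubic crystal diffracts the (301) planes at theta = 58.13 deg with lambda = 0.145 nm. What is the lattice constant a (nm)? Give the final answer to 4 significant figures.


d = lambda / (2*sin(theta))
d = 0.145 / (2*sin(58.13 deg))
d = 0.0853696 nm
a = d * sqrt(h^2+k^2+l^2) = 0.0853696 * sqrt(10)
a = 0.27 nm


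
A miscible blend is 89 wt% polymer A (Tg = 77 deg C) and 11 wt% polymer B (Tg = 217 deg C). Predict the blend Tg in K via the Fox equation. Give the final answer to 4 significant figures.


1/Tg = w1/Tg1 + w2/Tg2 (in Kelvin)
Tg1 = 350.15 K, Tg2 = 490.15 K
1/Tg = 0.89/350.15 + 0.11/490.15
Tg = 361.5 K


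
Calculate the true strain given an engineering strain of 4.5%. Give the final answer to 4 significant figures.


epsilon_true = ln(1 + epsilon_eng)
epsilon_true = ln(1 + 0.045)
epsilon_true = 0.04402


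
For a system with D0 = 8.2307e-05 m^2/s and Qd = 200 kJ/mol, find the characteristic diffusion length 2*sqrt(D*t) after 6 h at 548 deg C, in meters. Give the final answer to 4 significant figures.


Step 1: D = D0 * exp(-Qd/(R*T))
T = 821.15 K
D = 8.2307e-05 * exp(-200e3 / (8.314 * 821.15)) = 1.55834e-17 m^2/s
Step 2: L = 2*sqrt(D*t)
t = 6 h = 21600 s
L = 2*sqrt(1.55834e-17 * 21600) = 1.16e-06 m


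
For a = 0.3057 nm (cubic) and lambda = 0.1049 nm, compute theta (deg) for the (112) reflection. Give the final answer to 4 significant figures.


d = a / sqrt(h^2+k^2+l^2)
d = 0.3057 / sqrt(6) = 0.124802 nm
lambda = 2*d*sin(theta)  =>  sin(theta) = lambda / (2*d)
sin(theta) = 0.1049 / (2 * 0.124802) = 0.420267
theta = 24.85 deg


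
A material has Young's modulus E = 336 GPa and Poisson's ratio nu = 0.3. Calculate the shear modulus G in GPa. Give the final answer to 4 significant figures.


G = E / (2*(1+nu))
G = 336 / (2*(1+0.3))
G = 129.2 GPa


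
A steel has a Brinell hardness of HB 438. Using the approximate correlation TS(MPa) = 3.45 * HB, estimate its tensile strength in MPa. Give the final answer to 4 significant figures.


TS (MPa) = 3.45 * HB
TS = 3.45 * 438
TS = 1511 MPa


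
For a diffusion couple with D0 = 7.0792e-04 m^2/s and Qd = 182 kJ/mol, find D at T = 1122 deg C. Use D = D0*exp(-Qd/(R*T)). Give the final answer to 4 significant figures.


D = D0 * exp(-Qd / (R*T))
T = 1395.15 K
D = 7.0792e-04 * exp(-182e3 / (8.314 * 1395.15))
D = 1.085e-10 m^2/s


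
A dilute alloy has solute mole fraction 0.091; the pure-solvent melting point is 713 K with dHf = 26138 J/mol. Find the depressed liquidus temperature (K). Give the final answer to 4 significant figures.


dT = R*Tm^2*x / dHf
dT = 8.314 * 713^2 * 0.091 / 26138
dT = 14.7149 K
T_new = 713 - 14.7149 = 698.3 K


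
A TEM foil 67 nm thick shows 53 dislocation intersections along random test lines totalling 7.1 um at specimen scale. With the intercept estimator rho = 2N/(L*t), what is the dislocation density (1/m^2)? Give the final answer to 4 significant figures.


rho = 2N / (L * t)
L = 7.1 um = 7.1e-06 m, t = 67 nm = 6.7e-08 m
rho = 2 * 53 / (7.1e-06 * 6.7e-08)
rho = 2.228e+14 1/m^2


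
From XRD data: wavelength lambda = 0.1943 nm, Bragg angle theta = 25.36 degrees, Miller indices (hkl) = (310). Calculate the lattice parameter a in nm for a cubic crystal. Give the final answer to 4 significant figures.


d = lambda / (2*sin(theta))
d = 0.1943 / (2*sin(25.36 deg))
d = 0.226825 nm
a = d * sqrt(h^2+k^2+l^2) = 0.226825 * sqrt(10)
a = 0.7173 nm


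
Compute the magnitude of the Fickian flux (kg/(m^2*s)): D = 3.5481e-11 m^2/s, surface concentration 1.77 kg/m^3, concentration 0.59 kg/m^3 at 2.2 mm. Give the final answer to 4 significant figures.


J = -D * (dC/dx) = D * (C1 - C2) / dx
J = 3.5481e-11 * (1.77 - 0.59) / 2.2e-03
J = 1.903e-08 kg/(m^2*s)


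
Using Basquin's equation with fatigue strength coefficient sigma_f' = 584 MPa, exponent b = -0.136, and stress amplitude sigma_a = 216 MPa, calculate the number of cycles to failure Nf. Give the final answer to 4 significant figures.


sigma_a = sigma_f' * (2*Nf)^b
2*Nf = (sigma_a / sigma_f')^(1/b)
2*Nf = (216 / 584)^(1/-0.136)
2*Nf = 1500.27
Nf = 750.1 cycles


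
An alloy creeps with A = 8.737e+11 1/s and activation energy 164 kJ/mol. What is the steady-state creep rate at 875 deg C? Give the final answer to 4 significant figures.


rate = A * exp(-Q / (R*T))
T = 875 + 273.15 = 1148.15 K
rate = 8.737e+11 * exp(-164e3 / (8.314 * 1148.15))
rate = 30200 1/s
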